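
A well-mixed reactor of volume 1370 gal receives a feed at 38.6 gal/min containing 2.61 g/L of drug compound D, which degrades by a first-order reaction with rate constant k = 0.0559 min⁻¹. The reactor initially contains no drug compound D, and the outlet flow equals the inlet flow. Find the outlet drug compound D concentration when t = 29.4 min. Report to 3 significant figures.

0.801 g/L

V dC/dt = Q(C_in − C) − k V C.
dC/dt = (Q/V) C_in − (Q/V + k) C; effective rate a = Q/V + k = 0.028175 + 0.0559 = 0.084075 min⁻¹.
C_ss = Q C_in/(Q + kV) = 0.87466 g/L; C(t) = C_ss + (C₀ − C_ss) e^(−a t).
C(29.4) = 0.87466 + (-0.87466)·e^(−0.084075·29.4) = 0.87466 + (-0.87466)·0.084432 = 0.80081 g/L.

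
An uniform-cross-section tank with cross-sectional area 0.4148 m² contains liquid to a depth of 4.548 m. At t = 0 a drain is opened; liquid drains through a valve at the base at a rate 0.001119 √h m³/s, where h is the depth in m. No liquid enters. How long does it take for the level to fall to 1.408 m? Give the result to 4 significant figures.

701.4 s

Volume balance on the tank: A dh/dt = −0.001119 √h.
Separate and integrate: 2(√h − √h₀) = −(0.001119/A) t.
t = 2A(√h₀ − √h)/0.001119 = 2·0.4148·(√4.548 − √1.408)/0.001119
  = 0.829600 × (2.13260 − 1.18659) / 0.001119 = 701.351 s.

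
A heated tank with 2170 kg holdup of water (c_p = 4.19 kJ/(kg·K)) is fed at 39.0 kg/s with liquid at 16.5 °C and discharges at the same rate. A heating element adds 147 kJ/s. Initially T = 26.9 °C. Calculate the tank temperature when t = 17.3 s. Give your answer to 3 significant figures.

M c_p dT/dt = ṁ c_p (T_in − T) + Q̇.
Rearrange: dT/dt = (T_ss − T)/τ with τ = M/ṁ = 55.641 s and T_ss = T_in + Q̇/(ṁ c_p) = 17.400 °C.
This is linear first-order; T(t) = T_ss + (T₀ − T_ss) e^(−t/τ).
T(17.3) = 17.400 + (9.5004)·e^(−17.3/55.641) = 17.400 + (9.5004)·0.73277 = 24.361 °C.

24.4 °C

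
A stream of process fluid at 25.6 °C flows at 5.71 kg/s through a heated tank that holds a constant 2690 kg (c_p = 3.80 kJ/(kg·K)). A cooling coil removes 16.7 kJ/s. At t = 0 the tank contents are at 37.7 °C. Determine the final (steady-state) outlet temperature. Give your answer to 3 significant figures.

24.8 °C

M c_p dT/dt = ṁ c_p (T_in − T) − Q̇.
At steady state dT/dt = 0 ⇒ T_ss = T_in − Q̇/(ṁ c_p) = 25.6 − 16.7/(5.71·3.80) = 24.830 °C.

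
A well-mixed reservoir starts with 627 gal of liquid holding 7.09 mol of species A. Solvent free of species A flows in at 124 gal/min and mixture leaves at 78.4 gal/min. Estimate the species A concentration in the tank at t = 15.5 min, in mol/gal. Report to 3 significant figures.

Let m(t) be the amount of species A. Volume: V(t) = V₀ + (Q_in − Q_out) t = 627 + 45.600 t; V(15.5) = 1333.8 gal.
Solute balance: dm/dt = 0 − Q_out C = −Q_out m/V(t).
dm/m = −Q_out dt/(V₀ + 45.600 t); integrating gives ln(m/m₀) = −(Q_out/(Q_in−Q_out)) ln(V/V₀).
m = m₀ (V₀/V)^(Q_out/(Q_in−Q_out)) = 7.09 × (627/1333.8)^(1.7193) = 1.9365 mol.
C = m/V = 1.9365/1333.8 = 0.0014519 mol/gal.

0.00145 mol/gal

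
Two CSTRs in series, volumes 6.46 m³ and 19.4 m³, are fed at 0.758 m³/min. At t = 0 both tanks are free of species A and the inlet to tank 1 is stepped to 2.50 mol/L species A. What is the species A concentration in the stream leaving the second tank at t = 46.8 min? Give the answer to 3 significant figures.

Each tank obeys Vᵢ dCᵢ/dt = Q(Cᵢ₋₁ − Cᵢ), so τᵢ = Vᵢ/Q.
τ₁ = 6.46/0.758 = 8.5224 min; τ₂ = 19.4/0.758 = 25.594 min.
Solving the cascade with C₁(0)=C₂(0)=0 gives C₂(t) = C_in[1 − (τ₁ e^(−t/τ₁) − τ₂ e^(−t/τ₂))/(τ₁ − τ₂)].
At t = 46.8: e^(−t/τ₁) = 0.0041221, e^(−t/τ₂) = 0.16064.
C₂ = 2.50·[1 − (8.5224·0.0041221 − 25.594·0.16064)/(-17.071)] = 2.50·0.76122 = 1.9030 mol/L.

1.90 mol/L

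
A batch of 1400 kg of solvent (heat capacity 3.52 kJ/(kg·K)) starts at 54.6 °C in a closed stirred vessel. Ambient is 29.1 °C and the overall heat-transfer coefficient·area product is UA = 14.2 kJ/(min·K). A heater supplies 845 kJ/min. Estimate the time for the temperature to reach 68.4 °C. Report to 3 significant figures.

Lumped-capacitance energy balance: M c_p dT/dt = UA(T_amb − T) + Q̇.
τ = M c_p/UA = 347.04 min; T_ss = T_amb + Q̇/UA = 29.1 + 845/14.2 = 88.607 °C.
T(t) = T_ss + (T₀ − T_ss)e^(−t/τ); set T = 68.4:
t = −τ ln[(T − T_ss)/(T₀ − T_ss)] = −347.04 · ln(0.59420) = 180.65 min.

181 min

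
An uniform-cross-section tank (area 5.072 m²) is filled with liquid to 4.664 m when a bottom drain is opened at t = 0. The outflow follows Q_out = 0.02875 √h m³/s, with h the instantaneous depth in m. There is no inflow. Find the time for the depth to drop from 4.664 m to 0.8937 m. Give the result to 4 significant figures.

Mass balance (ρ constant): A dh/dt = −0.02875 √h.
This is separable: 2 d(√h)/dt = −0.02875/A, so √h = √h₀ − (0.02875/(2A)) t.
t = 2A(√h₀ − √h)/0.02875 = 2·5.072·(√4.664 − √0.8937)/0.02875
  = 10.1440 × (2.15963 − 0.945357) / 0.02875 = 428.438 s.

428.4 s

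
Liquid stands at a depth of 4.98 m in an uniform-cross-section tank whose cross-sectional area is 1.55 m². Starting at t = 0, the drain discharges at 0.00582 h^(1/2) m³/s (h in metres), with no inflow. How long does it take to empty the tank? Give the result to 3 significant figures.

With no inflow, A dh/dt = −0.00582 √h.
Separate and integrate: 2(√h − √h₀) = −(0.00582/A) t.
Tank is empty when √h = 0: t_empty = 2A√h₀/0.00582.
t_empty = 2·1.55·√4.98/0.00582 = 3.1000·2.2316/0.00582 = 1188.6 s.

1190 s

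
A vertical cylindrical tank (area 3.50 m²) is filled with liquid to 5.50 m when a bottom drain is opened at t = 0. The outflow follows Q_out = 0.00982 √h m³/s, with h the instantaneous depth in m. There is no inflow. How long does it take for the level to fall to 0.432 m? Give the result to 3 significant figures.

1200 s

With no inflow, A dh/dt = −0.00982 √h.
Separate and integrate: 2(√h − √h₀) = −(0.00982/A) t.
t = 2A(√h₀ − √h)/0.00982 = 2·3.50·(√5.50 − √0.432)/0.00982
  = 7.0000 × (2.3452 − 0.65727) / 0.00982 = 1203.2 s.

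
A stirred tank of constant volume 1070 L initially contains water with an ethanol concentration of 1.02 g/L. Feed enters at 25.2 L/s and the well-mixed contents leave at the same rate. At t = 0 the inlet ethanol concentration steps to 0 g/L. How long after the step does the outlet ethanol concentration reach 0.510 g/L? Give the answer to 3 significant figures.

29.4 s

Species balance: V dC/dt = Q(C_in − C) ⇒ τ = V/Q = 42.460 s.
C(t) = C_in + (C₀ − C_in) e^(−t/τ). Set C = 0.510 and solve for t:
e^(−t/τ) = (C − C_in)/(C₀ − C_in) = (0.510 − 0)/(1.02 − 0) = 0.50000
t = −τ ln(…) = 42.460 × 0.69315 = 29.431 s.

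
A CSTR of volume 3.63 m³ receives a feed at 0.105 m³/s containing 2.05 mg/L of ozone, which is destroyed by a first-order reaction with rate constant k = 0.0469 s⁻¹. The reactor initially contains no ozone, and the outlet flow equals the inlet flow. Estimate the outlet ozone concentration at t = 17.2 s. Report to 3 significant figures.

Accumulation = in − out − consumed: V dC/dt = Q C_in − Q C − k V C.
This is linear with rate a = Q/V + k = 0.075826 s⁻¹.
C_ss = Q C_in/(Q + kV) = 0.78202 mg/L; C(t) = C_ss + (C₀ − C_ss) e^(−a t).
C(17.2) = 0.78202 + (-0.78202)·e^(−0.075826·17.2) = 0.78202 + (-0.78202)·0.27139 = 0.56979 mg/L.

0.570 mg/L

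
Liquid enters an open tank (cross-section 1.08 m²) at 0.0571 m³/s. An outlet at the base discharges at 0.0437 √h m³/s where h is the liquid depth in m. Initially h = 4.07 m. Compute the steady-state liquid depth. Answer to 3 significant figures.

1.71 m

A dh/dt = Q_in − 0.0437 √h. Steady state requires inflow = outflow:
Q_in = 0.0437 √h_ss ⇒ √h_ss = 0.0571/0.0437 = 1.3066.
h_ss = 1.3066² = 1.7073 m. (Since h₀ = 4.07 m > h_ss, the level will fall toward this value.)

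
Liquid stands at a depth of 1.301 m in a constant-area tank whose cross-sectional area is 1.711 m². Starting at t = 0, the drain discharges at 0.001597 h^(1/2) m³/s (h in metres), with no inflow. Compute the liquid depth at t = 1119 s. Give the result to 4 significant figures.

0.3824 m

Mass balance (ρ constant): A dh/dt = −0.001597 √h.
Separate and integrate: 2(√h − √h₀) = −(0.001597/A) t.
√h = √1.301 − 0.001597·1119/(2·1.711) = 1.14061 − 0.522222 = 0.618392.
h = 0.618392² = 0.382409 m.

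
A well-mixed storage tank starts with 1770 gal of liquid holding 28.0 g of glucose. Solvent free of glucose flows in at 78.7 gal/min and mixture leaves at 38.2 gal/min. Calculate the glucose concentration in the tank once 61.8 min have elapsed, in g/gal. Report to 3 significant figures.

0.00285 g/gal

Let m(t) be the amount of glucose. Volume: V(t) = V₀ + (Q_in − Q_out) t = 1770 + 40.500 t; V(61.8) = 4272.9 gal.
Solute balance: dm/dt = 0 − Q_out C = −Q_out m/V(t).
Separate: dm/m = −Q_out dt/V(t) ⇒ ln(m/m₀) = −(Q_out/(Q_in−Q_out)) ln(V/V₀).
m = m₀ (V₀/V)^(Q_out/(Q_in−Q_out)) = 28.0 × (1770/4272.9)^(0.94321) = 12.194 g.
C = m/V = 12.194/4272.9 = 0.0028538 g/gal.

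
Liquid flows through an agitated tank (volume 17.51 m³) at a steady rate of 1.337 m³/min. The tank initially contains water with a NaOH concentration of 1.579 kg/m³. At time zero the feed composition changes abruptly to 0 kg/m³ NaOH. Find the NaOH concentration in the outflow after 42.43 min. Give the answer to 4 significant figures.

0.06185 kg/m³

Accumulation = in − out for the solute gives V dC/dt = Q(C_in − C).
Time constant τ = V/Q = 17.51/1.337 = 13.0965 min.
Integrating: C(t) = C_in + (C₀ − C_in) e^(−t/τ).
C(42.43) = 0 + (1.579 − 0)·e^(−42.43/13.0965) = 0 + (1.57900)·0.0391717 = 0.0618521 kg/m³.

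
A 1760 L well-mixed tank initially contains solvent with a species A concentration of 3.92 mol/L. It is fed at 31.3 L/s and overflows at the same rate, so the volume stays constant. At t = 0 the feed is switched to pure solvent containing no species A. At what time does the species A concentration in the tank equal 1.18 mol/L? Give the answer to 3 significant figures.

67.5 s

Mass balance on the solute (V constant): V dC/dt = Q(C_in − C), so τ = V/Q = 56.230 s.
C(t) = C_in + (C₀ − C_in) e^(−t/τ). Set C = 1.18 and solve for t:
e^(−t/τ) = (C − C_in)/(C₀ − C_in) = (1.18 − 0)/(3.92 − 0) = 0.30102
t = −τ ln(…) = 56.230 × 1.2006 = 67.508 s.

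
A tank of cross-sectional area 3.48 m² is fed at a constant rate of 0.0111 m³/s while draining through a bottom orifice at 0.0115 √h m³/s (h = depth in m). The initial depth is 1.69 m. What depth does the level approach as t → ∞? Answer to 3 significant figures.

0.932 m

Accumulation of liquid (constant cross-section A): A dh/dt = Q_in − 0.0115 √h. At steady state dh/dt = 0:
Q_in = 0.0115 √h_ss ⇒ √h_ss = 0.0111/0.0115 = 0.96522.
h_ss = 0.96522² = 0.93164 m. (Since h₀ = 1.69 m > h_ss, the level will fall toward this value.)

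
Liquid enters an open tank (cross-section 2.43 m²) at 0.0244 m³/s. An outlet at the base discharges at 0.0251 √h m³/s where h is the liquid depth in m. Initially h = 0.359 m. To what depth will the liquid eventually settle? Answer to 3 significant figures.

0.945 m

A dh/dt = Q_in − 0.0251 √h. Steady state requires inflow = outflow:
Q_in = 0.0251 √h_ss ⇒ √h_ss = 0.0244/0.0251 = 0.97211.
h_ss = 0.97211² = 0.94500 m. (Since h₀ = 0.359 m < h_ss, the level will rise toward this value.)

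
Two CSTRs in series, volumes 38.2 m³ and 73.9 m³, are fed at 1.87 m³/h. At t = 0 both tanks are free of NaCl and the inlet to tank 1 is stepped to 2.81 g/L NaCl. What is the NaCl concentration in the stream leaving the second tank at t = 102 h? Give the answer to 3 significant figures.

Species balance on tank i: dCᵢ/dt = (Cᵢ₋₁ − Cᵢ)/τᵢ with τᵢ = Vᵢ/Q.
τ₁ = 38.2/1.87 = 20.428 h; τ₂ = 73.9/1.87 = 39.519 h.
Solving the cascade with C₁(0)=C₂(0)=0 gives C₂(t) = C_in[1 − (τ₁ e^(−t/τ₁) − τ₂ e^(−t/τ₂))/(τ₁ − τ₂)].
At t = 102: e^(−t/τ₁) = 0.0067840, e^(−t/τ₂) = 0.075694.
C₂ = 2.81·[1 − (20.428·0.0067840 − 39.519·0.075694)/(-19.091)] = 2.81·0.85057 = 2.3901 g/L.

2.39 g/L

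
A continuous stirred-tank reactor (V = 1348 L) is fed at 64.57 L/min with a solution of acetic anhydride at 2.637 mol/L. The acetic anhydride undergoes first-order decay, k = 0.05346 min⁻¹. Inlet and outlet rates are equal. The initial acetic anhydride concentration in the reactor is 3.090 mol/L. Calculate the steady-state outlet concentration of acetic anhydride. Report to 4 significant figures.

1.246 mol/L

Accumulation = in − out − consumed: V dC/dt = Q C_in − Q C − k V C.
At steady state: 0 = Q C_in − (Q + kV) C_ss, so C_ss = Q C_in/(Q + kV).
C_ss = 64.57·2.637/(64.57 + 0.05346·1348) = 170.271/136.634 = 1.24618 mol/L.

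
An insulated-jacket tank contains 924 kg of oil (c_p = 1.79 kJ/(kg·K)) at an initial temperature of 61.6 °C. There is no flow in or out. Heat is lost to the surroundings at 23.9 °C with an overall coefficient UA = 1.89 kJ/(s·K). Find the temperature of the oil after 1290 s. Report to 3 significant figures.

32.5 °C

Lumped-capacitance energy balance: M c_p dT/dt = UA(T_amb − T).
dT/dt = (T_ss − T)/τ with T_ss = T_amb = 23.900 °C, τ = M c_p/UA = 924·1.79/1.89 = 875.11 s.
T approaches T_ss exponentially: T(t) = T_ss + (T₀ − T_ss) e^(−t/τ).
T(1290) = 23.900 + (37.700)·0.22899 = 32.533 °C.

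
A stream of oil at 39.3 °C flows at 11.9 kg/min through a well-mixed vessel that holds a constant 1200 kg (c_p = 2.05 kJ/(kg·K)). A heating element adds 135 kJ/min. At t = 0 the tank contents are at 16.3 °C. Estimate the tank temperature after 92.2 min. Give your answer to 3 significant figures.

33.4 °C

M c_p dT/dt = ṁ c_p (T_in − T) + Q̇.
τ = M/ṁ = 100.84 min; T_ss = T_in + Q̇/(ṁ c_p) = 39.3 + 135/(11.9·2.05) = 44.834 °C.
This is linear first-order; T(t) = T_ss + (T₀ − T_ss) e^(−t/τ).
T(92.2) = 44.834 + (-28.534)·e^(−92.2/100.84) = 44.834 + (-28.534)·0.40079 = 33.398 °C.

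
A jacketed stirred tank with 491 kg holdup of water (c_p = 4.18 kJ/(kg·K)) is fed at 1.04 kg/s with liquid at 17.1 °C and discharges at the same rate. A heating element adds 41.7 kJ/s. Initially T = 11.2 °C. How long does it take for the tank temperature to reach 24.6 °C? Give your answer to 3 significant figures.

945 s

M c_p dT/dt = ṁ c_p (T_in − T) + Q̇.
τ = M/ṁ = 472.12 s; T_ss = T_in + Q̇/(ṁ c_p) = 26.692 °C.
T(t) = T_ss + (T₀ − T_ss) e^(−t/τ). Set T = 24.6:
e^(−t/τ) = (24.6 − 26.692)/(11.2 − 26.692) = 0.13506
t = −472.12 · ln(0.13506) = 945.20 s.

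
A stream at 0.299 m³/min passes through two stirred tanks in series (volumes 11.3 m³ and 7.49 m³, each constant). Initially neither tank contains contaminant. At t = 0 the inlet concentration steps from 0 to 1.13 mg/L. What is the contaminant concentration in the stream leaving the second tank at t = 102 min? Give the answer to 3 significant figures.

0.942 mg/L

Each tank obeys Vᵢ dCᵢ/dt = Q(Cᵢ₋₁ − Cᵢ), so τᵢ = Vᵢ/Q.
τ₁ = 11.3/0.299 = 37.793 min; τ₂ = 7.49/0.299 = 25.050 min.
Tank 1: C₁ = C_in(1 − e^(−t/τ₁)). Tank 2 (τ₁ ≠ τ₂): C₂ = C_in[1 − (τ₁ e^(−t/τ₁) − τ₂ e^(−t/τ₂))/(τ₁ − τ₂)].
At t = 102: e^(−t/τ₁) = 0.067277, e^(−t/τ₂) = 0.017046.
C₂ = 1.13·[1 − (37.793·0.067277 − 25.050·0.017046)/(12.742)] = 1.13·0.83398 = 0.94239 mg/L.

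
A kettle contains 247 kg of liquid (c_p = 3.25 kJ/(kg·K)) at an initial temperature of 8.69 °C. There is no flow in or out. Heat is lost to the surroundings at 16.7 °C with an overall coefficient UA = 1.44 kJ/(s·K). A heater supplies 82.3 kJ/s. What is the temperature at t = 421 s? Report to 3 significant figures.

Lumped-capacitance energy balance: M c_p dT/dt = UA(T_amb − T) + Q̇.
dT/dt = (T_ss − T)/τ with T_ss = T_amb + Q̇/UA = 16.7 + 82.3/1.44 = 73.853 °C, τ = M c_p/UA = 247·3.25/1.44 = 557.47 s.
This is linear first-order; T(t) = T_ss + (T₀ − T_ss) e^(−t/τ).
T(421) = 73.853 + (-65.163)·0.46991 = 43.232 °C.

43.2 °C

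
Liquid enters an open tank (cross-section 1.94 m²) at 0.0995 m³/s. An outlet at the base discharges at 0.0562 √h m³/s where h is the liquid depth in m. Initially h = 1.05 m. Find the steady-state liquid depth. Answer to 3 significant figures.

3.13 m

A dh/dt = Q_in − 0.0562 √h. Steady state requires inflow = outflow:
Q_in = 0.0562 √h_ss ⇒ √h_ss = 0.0995/0.0562 = 1.7705.
h_ss = 1.7705² = 3.1345 m. (Since h₀ = 1.05 m < h_ss, the level will rise toward this value.)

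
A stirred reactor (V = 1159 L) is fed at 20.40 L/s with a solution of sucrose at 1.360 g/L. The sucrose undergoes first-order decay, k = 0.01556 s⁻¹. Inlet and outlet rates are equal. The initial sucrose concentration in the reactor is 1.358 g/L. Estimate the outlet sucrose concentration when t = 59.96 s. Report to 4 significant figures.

0.8090 g/L

Species balance: V dC/dt = Q C_in − Q C − k V C.
dC/dt = (Q/V) C_in − (Q/V + k) C; effective rate a = Q/V + k = 0.0176014 + 0.01556 = 0.0331614 s⁻¹.
C_ss = Q C_in/(Q + kV) = 0.721860 g/L; C(t) = C_ss + (C₀ − C_ss) e^(−a t).
C(59.96) = 0.721860 + (0.636140)·e^(−0.0331614·59.96) = 0.721860 + (0.636140)·0.136920 = 0.808961 g/L.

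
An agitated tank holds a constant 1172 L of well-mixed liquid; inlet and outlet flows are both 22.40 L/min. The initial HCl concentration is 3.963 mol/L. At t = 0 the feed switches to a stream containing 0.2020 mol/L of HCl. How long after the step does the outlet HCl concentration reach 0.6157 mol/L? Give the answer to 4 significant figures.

115.5 min

Species balance: V dC/dt = Q(C_in − C) ⇒ τ = V/Q = 52.3214 min.
C(t) = C_in + (C₀ − C_in) e^(−t/τ). Set C = 0.6157 and solve for t:
e^(−t/τ) = (C − C_in)/(C₀ − C_in) = (0.6157 − 0.2020)/(3.963 − 0.2020) = 0.109997
t = −τ ln(…) = 52.3214 × 2.20730 = 115.489 min.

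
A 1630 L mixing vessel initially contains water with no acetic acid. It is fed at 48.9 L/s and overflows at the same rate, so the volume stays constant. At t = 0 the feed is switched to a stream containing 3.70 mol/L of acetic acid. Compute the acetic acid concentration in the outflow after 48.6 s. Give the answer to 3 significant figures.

2.84 mol/L

Transient balance on the dissolved component: V dC/dt = Q(C_in − C).
So dC/dt = (C_in − C)/τ with τ = V/Q = 1630/48.9 = 33.333 s.
C approaches C_in exponentially: C(t) = C_in + (C₀ − C_in) e^(−t/τ).
C(48.6) = 3.70 + (0 − 3.70)·e^(−48.6/33.333) = 3.70 + (-3.7000)·0.23270 = 2.8390 mol/L.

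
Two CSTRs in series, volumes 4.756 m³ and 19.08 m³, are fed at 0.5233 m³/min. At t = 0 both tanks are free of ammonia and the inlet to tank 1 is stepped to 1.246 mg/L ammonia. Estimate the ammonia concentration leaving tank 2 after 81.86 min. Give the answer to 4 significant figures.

Each tank obeys Vᵢ dCᵢ/dt = Q(Cᵢ₋₁ − Cᵢ), so τᵢ = Vᵢ/Q.
τ₁ = 4.756/0.5233 = 9.08848 min; τ₂ = 19.08/0.5233 = 36.4609 min.
Tank 1: C₁ = C_in(1 − e^(−t/τ₁)). Tank 2 (τ₁ ≠ τ₂): C₂ = C_in[1 − (τ₁ e^(−t/τ₁) − τ₂ e^(−t/τ₂))/(τ₁ − τ₂)].
At t = 81.86: e^(−t/τ₁) = 0.000122548, e^(−t/τ₂) = 0.105912.
C₂ = 1.246·[1 − (9.08848·0.000122548 − 36.4609·0.105912)/(-27.3724)] = 1.246·0.858962 = 1.07027 mg/L.

1.070 mg/L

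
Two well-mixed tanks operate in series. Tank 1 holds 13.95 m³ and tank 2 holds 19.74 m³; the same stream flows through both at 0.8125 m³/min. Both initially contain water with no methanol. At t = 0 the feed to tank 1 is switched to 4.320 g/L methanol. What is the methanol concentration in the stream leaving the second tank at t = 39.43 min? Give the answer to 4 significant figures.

2.461 g/L

Each tank obeys Vᵢ dCᵢ/dt = Q(Cᵢ₋₁ − Cᵢ), so τᵢ = Vᵢ/Q.
τ₁ = 13.95/0.8125 = 17.1692 min; τ₂ = 19.74/0.8125 = 24.2954 min.
Solving the cascade with C₁(0)=C₂(0)=0 gives C₂(t) = C_in[1 − (τ₁ e^(−t/τ₁) − τ₂ e^(−t/τ₂))/(τ₁ − τ₂)].
At t = 39.43: e^(−t/τ₁) = 0.100605, e^(−t/τ₂) = 0.197317.
C₂ = 4.320·[1 − (17.1692·0.100605 − 24.2954·0.197317)/(-7.12615)] = 4.320·0.569672 = 2.46098 g/L.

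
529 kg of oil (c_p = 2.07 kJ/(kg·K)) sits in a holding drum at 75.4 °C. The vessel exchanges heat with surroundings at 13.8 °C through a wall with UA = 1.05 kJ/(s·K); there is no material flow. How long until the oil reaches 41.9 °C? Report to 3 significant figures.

Heat balance on the well-mixed liquid: M c_p dT/dt = −UA(T − T_amb).
τ = M c_p/UA = 1042.9 s; T_ss = T_amb = 13.800 °C.
T(t) = T_ss + (T₀ − T_ss)e^(−t/τ); set T = 41.9:
t = −τ ln[(T − T_ss)/(T₀ − T_ss)] = −1042.9 · ln(0.45617) = 818.55 s.

819 s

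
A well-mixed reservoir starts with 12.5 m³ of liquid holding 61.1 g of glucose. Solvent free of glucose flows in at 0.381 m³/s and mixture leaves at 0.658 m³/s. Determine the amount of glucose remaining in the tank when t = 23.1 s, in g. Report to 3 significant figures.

11.1 g

Let m(t) be the amount of glucose. Volume: V(t) = V₀ + (Q_in − Q_out) t = 12.5 − 0.27700 t; V(23.1) = 6.1013 m³.
Solute balance: dm/dt = 0 − Q_out C = −Q_out m/V(t).
dm/m = −Q_out dt/(V₀ − 0.27700 t); integrating gives ln(m/m₀) = −(Q_out/(Q_in−Q_out)) ln(V/V₀).
m = m₀ (V₀/V)^(Q_out/(Q_in−Q_out)) = 61.1 × (12.5/6.1013)^(-2.3755) = 11.120 g.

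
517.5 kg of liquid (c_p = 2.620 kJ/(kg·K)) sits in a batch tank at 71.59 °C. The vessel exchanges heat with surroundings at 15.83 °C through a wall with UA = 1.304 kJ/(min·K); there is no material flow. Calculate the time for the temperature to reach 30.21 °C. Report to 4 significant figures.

1409 min

Unsteady energy balance on the tank contents: M c_p dT/dt = −UA(T − T_amb).
τ = M c_p/UA = 1039.76 min; T_ss = T_amb = 15.8300 °C.
T(t) = T_ss + (T₀ − T_ss)e^(−t/τ); set T = 30.21:
t = −τ ln[(T − T_ss)/(T₀ − T_ss)] = −1039.76 · ln(0.257891) = 1409.10 min.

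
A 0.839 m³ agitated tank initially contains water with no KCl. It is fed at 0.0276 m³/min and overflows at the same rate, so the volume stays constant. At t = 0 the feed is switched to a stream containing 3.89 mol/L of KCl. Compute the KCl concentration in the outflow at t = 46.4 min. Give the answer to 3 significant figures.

Mass balance on the solute (V constant): V dC/dt = Q(C_in − C).
So dC/dt = (C_in − C)/τ with τ = V/Q = 0.839/0.0276 = 30.399 min.
Integrating: C(t) = C_in + (C₀ − C_in) e^(−t/τ).
C(46.4) = 3.89 + (0 − 3.89)·e^(−46.4/30.399) = 3.89 + (-3.8900)·0.21732 = 3.0446 mol/L.

3.04 mol/L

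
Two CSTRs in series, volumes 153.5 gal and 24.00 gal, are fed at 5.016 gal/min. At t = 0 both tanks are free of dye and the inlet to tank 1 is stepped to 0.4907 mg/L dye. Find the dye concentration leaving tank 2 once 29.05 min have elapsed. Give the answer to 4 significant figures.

0.2658 mg/L

Species balance on tank i: dCᵢ/dt = (Cᵢ₋₁ − Cᵢ)/τᵢ with τᵢ = Vᵢ/Q.
τ₁ = 153.5/5.016 = 30.6021 min; τ₂ = 24.00/5.016 = 4.78469 min.
Solving the cascade with C₁(0)=C₂(0)=0 gives C₂(t) = C_in[1 − (τ₁ e^(−t/τ₁) − τ₂ e^(−t/τ₂))/(τ₁ − τ₂)].
At t = 29.05: e^(−t/τ₁) = 0.387019, e^(−t/τ₂) = 0.00230782.
C₂ = 0.4907·[1 − (30.6021·0.387019 − 4.78469·0.00230782)/(25.8174)] = 0.4907·0.541683 = 0.265804 mg/L.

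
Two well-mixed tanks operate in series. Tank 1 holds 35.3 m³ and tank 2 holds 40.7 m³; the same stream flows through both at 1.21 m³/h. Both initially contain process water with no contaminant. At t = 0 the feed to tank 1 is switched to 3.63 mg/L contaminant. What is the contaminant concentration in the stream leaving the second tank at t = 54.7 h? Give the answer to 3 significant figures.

Time constants: τᵢ = Vᵢ/Q for each well-mixed tank.
τ₁ = 35.3/1.21 = 29.174 h; τ₂ = 40.7/1.21 = 33.636 h.
Solving the cascade with C₁(0)=C₂(0)=0 gives C₂(t) = C_in[1 − (τ₁ e^(−t/τ₁) − τ₂ e^(−t/τ₂))/(τ₁ − τ₂)].
At t = 54.7: e^(−t/τ₁) = 0.15336, e^(−t/τ₂) = 0.19667.
C₂ = 3.63·[1 − (29.174·0.15336 − 33.636·0.19667)/(-4.4628)] = 3.63·0.52017 = 1.8882 mg/L.

1.89 mg/L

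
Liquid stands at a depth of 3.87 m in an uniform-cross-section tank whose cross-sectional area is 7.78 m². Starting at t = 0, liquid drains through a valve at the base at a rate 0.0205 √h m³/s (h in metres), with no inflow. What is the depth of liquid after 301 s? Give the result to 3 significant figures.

2.47 m

A dh/dt = −Q_out = −0.0205 √h.
∫ h^(−1/2) dh = −(0.0205/A) ∫ dt, giving 2√h = 2√h₀ − (0.0205/A) t.
√h = √3.87 − 0.0205·301/(2·7.78) = 1.9672 − 0.39656 = 1.5707.
h = 1.5707² = 2.4670 m.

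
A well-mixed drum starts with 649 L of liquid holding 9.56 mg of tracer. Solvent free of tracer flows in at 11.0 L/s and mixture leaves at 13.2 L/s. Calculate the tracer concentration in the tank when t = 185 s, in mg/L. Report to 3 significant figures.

Total volume: dV/dt = Q_in − Q_out = -2.2000 L/s, so V(t) = 649 − 2.2000 t and V(185) = 242.00 L.
Solute balance: dm/dt = 0 − Q_out C = −Q_out m/V(t).
dm/m = −Q_out dt/(V₀ − 2.2000 t); integrating gives ln(m/m₀) = −(Q_out/(Q_in−Q_out)) ln(V/V₀).
m = m₀ (V₀/V)^(Q_out/(Q_in−Q_out)) = 9.56 × (649/242.00)^(-6.0000) = 0.025697 mg.
C = m/V = 0.025697/242.00 = 0.00010619 mg/L.

0.000106 mg/L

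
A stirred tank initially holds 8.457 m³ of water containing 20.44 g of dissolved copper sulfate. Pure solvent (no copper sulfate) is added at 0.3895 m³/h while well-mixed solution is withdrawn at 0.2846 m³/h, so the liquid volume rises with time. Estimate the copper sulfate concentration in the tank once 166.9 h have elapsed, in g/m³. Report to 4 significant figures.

0.03753 g/m³

Total volume: dV/dt = Q_in − Q_out = 0.104900 m³/h, so V(t) = 8.457 + 0.104900 t and V(166.9) = 25.9648 m³.
Species balance (pure solvent in): dm/dt = −Q_out · m/V(t).
Separate: dm/m = −Q_out dt/V(t) ⇒ ln(m/m₀) = −(Q_out/(Q_in−Q_out)) ln(V/V₀).
m = m₀ (V₀/V)^(Q_out/(Q_in−Q_out)) = 20.44 × (8.457/25.9648)^(2.71306) = 0.974457 g.
C = m/V = 0.974457/25.9648 = 0.0375299 g/m³.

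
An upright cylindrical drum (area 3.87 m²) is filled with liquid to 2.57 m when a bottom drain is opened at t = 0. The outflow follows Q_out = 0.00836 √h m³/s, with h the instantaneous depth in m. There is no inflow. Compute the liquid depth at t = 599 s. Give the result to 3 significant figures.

A dh/dt = −Q_out = −0.00836 √h.
∫ h^(−1/2) dh = −(0.00836/A) ∫ dt, giving 2√h = 2√h₀ − (0.00836/A) t.
√h = √2.57 − 0.00836·599/(2·3.87) = 1.6031 − 0.64698 = 0.95614.
h = 0.95614² = 0.91420 m.

0.914 m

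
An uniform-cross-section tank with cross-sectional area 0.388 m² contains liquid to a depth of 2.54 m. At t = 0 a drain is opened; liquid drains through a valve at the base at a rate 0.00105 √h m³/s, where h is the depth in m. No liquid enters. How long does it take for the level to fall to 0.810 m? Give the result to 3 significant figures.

With no inflow, A dh/dt = −0.00105 √h.
Separate and integrate: 2(√h − √h₀) = −(0.00105/A) t.
t = 2A(√h₀ − √h)/0.00105 = 2·0.388·(√2.54 − √0.810)/0.00105
  = 0.77600 × (1.5937 − 0.90000) / 0.00105 = 512.71 s.

513 s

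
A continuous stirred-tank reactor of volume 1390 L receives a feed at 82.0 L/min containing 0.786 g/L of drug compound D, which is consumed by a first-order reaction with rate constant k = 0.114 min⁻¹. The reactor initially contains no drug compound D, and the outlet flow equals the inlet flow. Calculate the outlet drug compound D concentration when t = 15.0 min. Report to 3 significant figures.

V dC/dt = Q(C_in − C) − k V C.
This is linear with rate a = Q/V + k = 0.17299 min⁻¹.
C_ss = Q C_in/(Q + kV) = 0.26804 g/L; C(t) = C_ss + (C₀ − C_ss) e^(−a t).
C(15.0) = 0.26804 + (-0.26804)·e^(−0.17299·15.0) = 0.26804 + (-0.26804)·0.074654 = 0.24803 g/L.

0.248 g/L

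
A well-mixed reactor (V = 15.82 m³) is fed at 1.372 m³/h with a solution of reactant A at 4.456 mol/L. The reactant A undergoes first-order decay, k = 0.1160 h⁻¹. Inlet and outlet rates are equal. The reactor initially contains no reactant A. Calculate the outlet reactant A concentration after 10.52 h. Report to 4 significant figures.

1.680 mol/L

Species balance: V dC/dt = Q C_in − Q C − k V C.
This is linear with rate a = Q/V + k = 0.202726 h⁻¹.
C_ss = Q C_in/(Q + kV) = 1.90627 mol/L; C(t) = C_ss + (C₀ − C_ss) e^(−a t).
C(10.52) = 1.90627 + (-1.90627)·e^(−0.202726·10.52) = 1.90627 + (-1.90627)·0.118520 = 1.68034 mol/L.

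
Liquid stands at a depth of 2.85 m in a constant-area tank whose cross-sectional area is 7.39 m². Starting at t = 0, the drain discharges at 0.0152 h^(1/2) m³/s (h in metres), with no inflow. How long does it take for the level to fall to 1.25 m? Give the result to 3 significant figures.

554 s

A dh/dt = −Q_out = −0.0152 √h.
Separate and integrate: 2(√h − √h₀) = −(0.0152/A) t.
t = 2A(√h₀ − √h)/0.0152 = 2·7.39·(√2.85 − √1.25)/0.0152
  = 14.780 × (1.6882 − 1.1180) / 0.0152 = 554.41 s.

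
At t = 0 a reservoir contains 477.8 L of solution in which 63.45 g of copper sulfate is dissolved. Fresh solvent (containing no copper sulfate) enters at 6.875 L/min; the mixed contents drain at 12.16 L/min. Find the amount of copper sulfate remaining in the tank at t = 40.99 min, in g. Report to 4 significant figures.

Let m(t) be the amount of copper sulfate. Volume: V(t) = V₀ + (Q_in − Q_out) t = 477.8 − 5.28500 t; V(40.99) = 261.168 L.
Species balance (pure solvent in): dm/dt = −Q_out · m/V(t).
Separate: dm/m = −Q_out dt/V(t) ⇒ ln(m/m₀) = −(Q_out/(Q_in−Q_out)) ln(V/V₀).
m = m₀ (V₀/V)^(Q_out/(Q_in−Q_out)) = 63.45 × (477.8/261.168)^(-2.30085) = 15.8073 g.

15.81 g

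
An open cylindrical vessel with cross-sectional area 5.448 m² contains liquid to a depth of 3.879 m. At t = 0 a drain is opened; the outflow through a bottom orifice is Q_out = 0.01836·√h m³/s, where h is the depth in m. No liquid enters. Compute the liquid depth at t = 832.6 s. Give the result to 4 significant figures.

With no inflow, A dh/dt = −0.01836 √h.
∫ h^(−1/2) dh = −(0.01836/A) ∫ dt, giving 2√h = 2√h₀ − (0.01836/A) t.
√h = √3.879 − 0.01836·832.6/(2·5.448) = 1.96952 − 1.40295 = 0.566568.
h = 0.566568² = 0.321000 m.

0.3210 m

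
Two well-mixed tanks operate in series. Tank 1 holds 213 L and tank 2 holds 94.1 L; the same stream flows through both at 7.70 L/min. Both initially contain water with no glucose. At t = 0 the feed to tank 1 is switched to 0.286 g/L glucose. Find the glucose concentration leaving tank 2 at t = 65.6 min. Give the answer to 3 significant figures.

Time constants: τᵢ = Vᵢ/Q for each well-mixed tank.
τ₁ = 213/7.70 = 27.662 min; τ₂ = 94.1/7.70 = 12.221 min.
Tank 1: C₁ = C_in(1 − e^(−t/τ₁)). Tank 2 (τ₁ ≠ τ₂): C₂ = C_in[1 − (τ₁ e^(−t/τ₁) − τ₂ e^(−t/τ₂))/(τ₁ − τ₂)].
At t = 65.6: e^(−t/τ₁) = 0.093345, e^(−t/τ₂) = 0.0046639.
C₂ = 0.286·[1 − (27.662·0.093345 − 12.221·0.0046639)/(15.442)] = 0.286·0.83647 = 0.23923 g/L.

0.239 g/L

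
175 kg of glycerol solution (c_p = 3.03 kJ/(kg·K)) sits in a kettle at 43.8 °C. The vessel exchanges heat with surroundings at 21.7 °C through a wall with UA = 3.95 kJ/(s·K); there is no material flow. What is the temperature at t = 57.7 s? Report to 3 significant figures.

36.1 °C

Lumped-capacitance energy balance: M c_p dT/dt = UA(T_amb − T).
dT/dt = (T_ss − T)/τ with T_ss = T_amb = 21.700 °C, τ = M c_p/UA = 175·3.03/3.95 = 134.24 s.
T approaches T_ss exponentially: T(t) = T_ss + (T₀ − T_ss) e^(−t/τ).
T(57.7) = 21.700 + (22.100)·0.65062 = 36.079 °C.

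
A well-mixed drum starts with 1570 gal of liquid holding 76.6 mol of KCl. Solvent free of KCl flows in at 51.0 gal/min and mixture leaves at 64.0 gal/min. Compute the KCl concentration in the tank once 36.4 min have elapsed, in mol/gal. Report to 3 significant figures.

Total volume: dV/dt = Q_in − Q_out = -13.000 gal/min, so V(t) = 1570 − 13.000 t and V(36.4) = 1096.8 gal.
Species balance (pure solvent in): dm/dt = −Q_out · m/V(t).
Separate: dm/m = −Q_out dt/V(t) ⇒ ln(m/m₀) = −(Q_out/(Q_in−Q_out)) ln(V/V₀).
m = m₀ (V₀/V)^(Q_out/(Q_in−Q_out)) = 76.6 × (1570/1096.8)^(-4.9231) = 13.102 mol.
C = m/V = 13.102/1096.8 = 0.011946 mol/gal.

0.0119 mol/gal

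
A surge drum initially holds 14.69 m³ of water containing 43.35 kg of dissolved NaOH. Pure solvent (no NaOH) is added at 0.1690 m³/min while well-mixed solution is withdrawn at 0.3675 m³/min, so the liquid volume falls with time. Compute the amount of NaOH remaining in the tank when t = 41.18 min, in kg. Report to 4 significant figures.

Let m(t) be the amount of NaOH. Volume: V(t) = V₀ + (Q_in − Q_out) t = 14.69 − 0.198500 t; V(41.18) = 6.51577 m³.
Solute balance: dm/dt = 0 − Q_out C = −Q_out m/V(t).
dm/m = −Q_out dt/(V₀ − 0.198500 t); integrating gives ln(m/m₀) = −(Q_out/(Q_in−Q_out)) ln(V/V₀).
m = m₀ (V₀/V)^(Q_out/(Q_in−Q_out)) = 43.35 × (14.69/6.51577)^(-1.85139) = 9.62379 kg.

9.624 kg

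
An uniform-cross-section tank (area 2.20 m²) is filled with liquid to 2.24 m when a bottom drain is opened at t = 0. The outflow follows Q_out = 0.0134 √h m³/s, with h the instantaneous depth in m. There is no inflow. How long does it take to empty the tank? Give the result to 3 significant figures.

With no inflow, A dh/dt = −0.0134 √h.
∫ h^(−1/2) dh = −(0.0134/A) ∫ dt, giving 2√h = 2√h₀ − (0.0134/A) t.
Set h = 0: 2√h₀ = (0.0134/A) t_empty ⇒ t_empty = 2A√h₀/0.0134.
t_empty = 2·2.20·√2.24/0.0134 = 4.4000·1.4967/0.0134 = 491.44 s.

491 s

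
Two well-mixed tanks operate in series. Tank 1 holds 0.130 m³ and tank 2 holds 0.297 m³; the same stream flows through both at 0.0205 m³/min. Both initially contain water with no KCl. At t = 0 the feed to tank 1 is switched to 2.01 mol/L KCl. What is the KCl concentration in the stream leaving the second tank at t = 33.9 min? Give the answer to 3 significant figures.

Each tank obeys Vᵢ dCᵢ/dt = Q(Cᵢ₋₁ − Cᵢ), so τᵢ = Vᵢ/Q.
τ₁ = 0.130/0.0205 = 6.3415 min; τ₂ = 0.297/0.0205 = 14.488 min.
Solving the cascade with C₁(0)=C₂(0)=0 gives C₂(t) = C_in[1 − (τ₁ e^(−t/τ₁) − τ₂ e^(−t/τ₂))/(τ₁ − τ₂)].
At t = 33.9: e^(−t/τ₁) = 0.0047683, e^(−t/τ₂) = 0.096337.
C₂ = 2.01·[1 − (6.3415·0.0047683 − 14.488·0.096337)/(-8.1463)] = 2.01·0.83238 = 1.6731 mol/L.

1.67 mol/L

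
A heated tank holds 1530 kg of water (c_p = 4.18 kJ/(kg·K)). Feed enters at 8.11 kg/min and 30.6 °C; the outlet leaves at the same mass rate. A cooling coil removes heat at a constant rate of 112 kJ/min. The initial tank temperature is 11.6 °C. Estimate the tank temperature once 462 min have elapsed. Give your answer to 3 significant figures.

25.9 °C

M c_p dT/dt = ṁ c_p (T_in − T) − Q̇.
Rearrange: dT/dt = (T_ss − T)/τ with τ = M/ṁ = 188.66 min and T_ss = T_in − Q̇/(ṁ c_p) = 27.296 °C.
Solution: T(t) = T_ss + (T₀ − T_ss) e^(−t/τ).
T(462) = 27.296 + (-15.696)·e^(−462/188.66) = 27.296 + (-15.696)·0.086388 = 25.940 °C.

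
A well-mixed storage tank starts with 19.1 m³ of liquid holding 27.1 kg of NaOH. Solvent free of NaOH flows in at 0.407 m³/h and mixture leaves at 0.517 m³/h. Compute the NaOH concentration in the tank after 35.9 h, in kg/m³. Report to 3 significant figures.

0.602 kg/m³

Let m(t) be the amount of NaOH. Volume: V(t) = V₀ + (Q_in − Q_out) t = 19.1 − 0.11000 t; V(35.9) = 15.151 m³.
Solute balance: dm/dt = 0 − Q_out C = −Q_out m/V(t).
Separate: dm/m = −Q_out dt/V(t) ⇒ ln(m/m₀) = −(Q_out/(Q_in−Q_out)) ln(V/V₀).
m = m₀ (V₀/V)^(Q_out/(Q_in−Q_out)) = 27.1 × (19.1/15.151)^(-4.7000) = 9.1240 kg.
C = m/V = 9.1240/15.151 = 0.60221 kg/m³.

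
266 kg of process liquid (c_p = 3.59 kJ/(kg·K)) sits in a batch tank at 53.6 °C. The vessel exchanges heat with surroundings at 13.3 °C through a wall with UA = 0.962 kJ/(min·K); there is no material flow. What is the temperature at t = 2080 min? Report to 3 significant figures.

18.3 °C

Energy balance: M c_p dT/dt = −UA(T − T_amb).
dT/dt = (T_ss − T)/τ with T_ss = T_amb = 13.300 °C, τ = M c_p/UA = 266·3.59/0.962 = 992.66 min.
Integrating: T(t) = T_ss + (T₀ − T_ss) e^(−t/τ).
T(2080) = 13.300 + (40.300)·0.12302 = 18.258 °C.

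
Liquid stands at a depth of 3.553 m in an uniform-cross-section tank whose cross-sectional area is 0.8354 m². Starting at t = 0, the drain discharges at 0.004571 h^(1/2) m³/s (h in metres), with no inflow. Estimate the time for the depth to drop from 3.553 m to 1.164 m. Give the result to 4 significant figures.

Accumulation of liquid (constant cross-section A): A dh/dt = −0.004571 √h.
Separate and integrate: 2(√h − √h₀) = −(0.004571/A) t.
t = 2A(√h₀ − √h)/0.004571 = 2·0.8354·(√3.553 − √1.164)/0.004571
  = 1.67080 × (1.88494 − 1.07889) / 0.004571 = 294.630 s.

294.6 s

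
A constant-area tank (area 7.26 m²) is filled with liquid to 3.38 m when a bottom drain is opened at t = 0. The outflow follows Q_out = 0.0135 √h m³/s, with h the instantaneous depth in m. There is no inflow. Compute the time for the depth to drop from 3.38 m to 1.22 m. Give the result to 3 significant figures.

789 s

With no inflow, A dh/dt = −0.0135 √h.
This is separable: 2 d(√h)/dt = −0.0135/A, so √h = √h₀ − (0.0135/(2A)) t.
t = 2A(√h₀ − √h)/0.0135 = 2·7.26·(√3.38 − √1.22)/0.0135
  = 14.520 × (1.8385 − 1.1045) / 0.0135 = 789.39 s.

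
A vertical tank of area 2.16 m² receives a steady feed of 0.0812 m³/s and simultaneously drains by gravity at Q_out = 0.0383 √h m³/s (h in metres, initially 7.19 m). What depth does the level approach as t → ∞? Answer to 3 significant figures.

4.49 m

A dh/dt = Q_in − 0.0383 √h. Steady state requires inflow = outflow:
Q_in = 0.0383 √h_ss ⇒ √h_ss = 0.0812/0.0383 = 2.1201.
h_ss = 2.1201² = 4.4948 m. (Since h₀ = 7.19 m > h_ss, the level will fall toward this value.)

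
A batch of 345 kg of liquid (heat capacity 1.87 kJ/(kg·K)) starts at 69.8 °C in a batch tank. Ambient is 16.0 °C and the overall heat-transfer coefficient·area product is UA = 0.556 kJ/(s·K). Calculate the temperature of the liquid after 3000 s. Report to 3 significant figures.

20.1 °C

Heat balance on the well-mixed liquid: M c_p dT/dt = −UA(T − T_amb).
dT/dt = (T_ss − T)/τ with T_ss = T_amb = 16.000 °C, τ = M c_p/UA = 345·1.87/0.556 = 1160.3 s.
T approaches T_ss exponentially: T(t) = T_ss + (T₀ − T_ss) e^(−t/τ).
T(3000) = 16.000 + (53.800)·0.075363 = 20.055 °C.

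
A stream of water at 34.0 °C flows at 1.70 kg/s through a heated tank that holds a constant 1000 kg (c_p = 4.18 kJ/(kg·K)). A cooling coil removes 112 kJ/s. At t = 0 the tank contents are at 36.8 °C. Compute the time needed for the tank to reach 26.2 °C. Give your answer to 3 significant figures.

M c_p dT/dt = ṁ c_p (T_in − T) − Q̇.
τ = M/ṁ = 588.24 s; T_ss = T_in − Q̇/(ṁ c_p) = 18.239 °C.
T(t) = T_ss + (T₀ − T_ss) e^(−t/τ). Set T = 26.2:
e^(−t/τ) = (26.2 − 18.239)/(36.8 − 18.239) = 0.42892
t = −588.24 · ln(0.42892) = 497.93 s.

498 s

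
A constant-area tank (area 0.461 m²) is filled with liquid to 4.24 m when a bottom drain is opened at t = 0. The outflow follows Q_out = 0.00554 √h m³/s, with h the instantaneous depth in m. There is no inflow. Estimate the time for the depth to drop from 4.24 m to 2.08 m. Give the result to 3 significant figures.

A dh/dt = −Q_out = −0.00554 √h.
This is separable: 2 d(√h)/dt = −0.00554/A, so √h = √h₀ − (0.00554/(2A)) t.
t = 2A(√h₀ − √h)/0.00554 = 2·0.461·(√4.24 − √2.08)/0.00554
  = 0.92200 × (2.0591 − 1.4422) / 0.00554 = 102.67 s.

103 s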